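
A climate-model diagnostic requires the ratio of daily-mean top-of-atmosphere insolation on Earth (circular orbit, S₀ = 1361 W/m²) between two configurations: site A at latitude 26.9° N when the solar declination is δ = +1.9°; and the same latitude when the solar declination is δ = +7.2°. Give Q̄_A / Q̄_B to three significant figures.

Q̄_A / Q̄_B ≈ 0.938

— Configuration A (φ=+26.9°):
cos H₀ = −tan(+26.9°) tan(+1.900°) = -0.0168, H₀ = 1.5876 rad.
Bracket: H₀ sin φ sin δ + cos φ cos δ sin H₀ = 1.5876×0.45243×0.03316 + 0.89180×0.99945×0.99986 = 0.023818 + 0.891185 = 0.915003.
Q̄ = (S₀/π) × [bracket] = (1361/π) × 0.915003 = 396.40 W/m².
— Configuration B (φ=+26.9°):
cos H₀ = −tan(+26.9°) tan(+7.200°) = -0.0641, H₀ = 1.6349 rad.
Bracket: H₀ sin φ sin δ + cos φ cos δ sin H₀ = 1.6349×0.45243×0.12533 + 0.89180×0.99211×0.99794 = 0.092704 + 0.882941 = 0.975645.
Q̄ = (S₀/π) × [bracket] = (1361/π) × 0.975645 = 422.67 W/m².
Ratio Q̄_A / Q̄_B = 396.40 / 422.67 = 0.9378.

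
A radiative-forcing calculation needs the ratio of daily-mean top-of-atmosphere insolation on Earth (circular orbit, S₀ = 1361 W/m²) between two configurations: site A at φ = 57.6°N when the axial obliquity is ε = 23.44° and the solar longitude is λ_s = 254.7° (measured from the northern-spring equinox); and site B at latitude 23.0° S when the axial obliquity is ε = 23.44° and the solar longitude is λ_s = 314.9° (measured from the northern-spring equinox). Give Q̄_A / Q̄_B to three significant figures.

Q̄_A / Q̄_B ≈ 0.0907

— Configuration A (φ=+57.6°):
Solar declination: sin δ = sin ε · sin λ_s = sin 23.44° × sin 254.7° = -0.38369, so δ = -22.562°.
cos H₀ = −tan(+57.6°) tan(-22.562°) = 0.6547, H₀ = 0.8570 rad.
Bracket: H₀ sin φ sin δ + cos φ cos δ sin H₀ = 0.8570×0.84433×-0.38369 + 0.53583×0.92346×0.75588 = -0.277635 + 0.374023 = 0.096388.
Q̄ = (S₀/π) × [bracket] = (1361/π) × 0.096388 = 41.757 W/m².
— Configuration B (φ=-23.0°):
Solar declination: sin δ = sin ε · sin λ_s = sin 23.44° × sin 314.9° = -0.28177, so δ = -16.366°.
cos H₀ = −tan(-23.0°) tan(-16.366°) = -0.1247, H₀ = 1.6958 rad.
Bracket: H₀ sin φ sin δ + cos φ cos δ sin H₀ = 1.6958×-0.39073×-0.28177 + 0.92050×0.95948×0.99220 = 0.186701 + 0.876312 = 1.063013.
Q̄ = (S₀/π) × [bracket] = (1361/π) × 1.063013 = 460.52 W/m².
Ratio Q̄_A / Q̄_B = 41.757 / 460.52 = 0.09067.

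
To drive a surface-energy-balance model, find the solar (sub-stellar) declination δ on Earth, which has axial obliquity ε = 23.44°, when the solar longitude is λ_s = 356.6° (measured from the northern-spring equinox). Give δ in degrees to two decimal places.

δ = -1.35°

sin δ = sin ε · sin λ_s = sin 23.44° × sin 356.6° = -0.023591.
δ = arcsin(-0.023591) = -1.35°.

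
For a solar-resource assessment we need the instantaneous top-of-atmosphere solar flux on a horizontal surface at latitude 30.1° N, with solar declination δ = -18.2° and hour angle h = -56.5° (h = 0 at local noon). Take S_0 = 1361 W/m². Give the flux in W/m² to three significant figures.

cos θ_z = sin ϕ sin δ + cos ϕ cos δ cos h = -0.156639 + 0.453620 = 0.296981.
Flux = S_0 · cos θ_z = 1361 × 0.296981 = 404.2 W/m².

404 W/m²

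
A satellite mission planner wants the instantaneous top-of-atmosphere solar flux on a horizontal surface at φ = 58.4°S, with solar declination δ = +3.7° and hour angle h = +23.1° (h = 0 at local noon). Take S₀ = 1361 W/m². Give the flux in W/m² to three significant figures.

580 W/m²

cos θ_z = sin φ sin δ + cos φ cos δ cos h = -0.054964 + 0.480969 = 0.426005.
Flux = S₀ · cos θ_z = 1361 × 0.426005 = 579.8 W/m².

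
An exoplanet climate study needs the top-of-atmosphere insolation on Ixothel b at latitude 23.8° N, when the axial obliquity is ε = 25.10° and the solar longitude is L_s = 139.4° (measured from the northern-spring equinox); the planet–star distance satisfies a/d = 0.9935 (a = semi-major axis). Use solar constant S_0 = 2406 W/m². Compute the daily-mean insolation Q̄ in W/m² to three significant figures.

Solar declination: sin δ = sin ε · sin L_s = sin 25.10° × sin 139.4° = 0.27606, so δ = +16.025°.
cos h₀ = −tan(+23.8°) tan(+16.025°) = -0.1267, h₀ = 1.6978 rad.
Bracket: h₀ sin ϕ sin δ + cos ϕ cos δ sin h₀ = 1.6978×0.40355×0.27606 + 0.91496×0.96114×0.99194 = 0.189142 + 0.872317 = 1.061459.
Inverse-square distance factor (a/d)² = 0.9935² = 0.987042.
Q̄ = (S_0/π) × 0.987042 × [bracket] = (2406/π) × 0.987042 × 1.061459 = 802.4 W/m².

Q̄ ≈ 802 W/m²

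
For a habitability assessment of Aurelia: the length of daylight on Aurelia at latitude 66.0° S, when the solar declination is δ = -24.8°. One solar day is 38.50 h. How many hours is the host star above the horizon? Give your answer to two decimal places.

Sunrise equation: cos H₀ = −tan φ · tan δ = -1.0378 ≤ −1, so the host star never sets (polar day) and H₀ = π.
Daylight = 2H₀/(2π) × 38.50 h = (3.1416/π) × 38.50 = 38.50 h.

38.50 h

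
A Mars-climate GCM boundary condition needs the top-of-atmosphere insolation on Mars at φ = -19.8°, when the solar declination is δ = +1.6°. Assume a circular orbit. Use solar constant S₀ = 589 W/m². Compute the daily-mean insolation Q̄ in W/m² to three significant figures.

Q̄ ≈ 174 W/m²

cos H₀ = −tan(-19.8°) tan(+1.600°) = 0.0101, H₀ = 1.5607 rad.
Bracket: H₀ sin φ sin δ + cos φ cos δ sin H₀ = 1.5607×-0.33874×0.02792 + 0.94088×0.99961×0.99995 = -0.014761 + 0.940466 = 0.925705.
Q̄ = (S₀/π) × [bracket] = (589/π) × 0.925705 = 173.6 W/m².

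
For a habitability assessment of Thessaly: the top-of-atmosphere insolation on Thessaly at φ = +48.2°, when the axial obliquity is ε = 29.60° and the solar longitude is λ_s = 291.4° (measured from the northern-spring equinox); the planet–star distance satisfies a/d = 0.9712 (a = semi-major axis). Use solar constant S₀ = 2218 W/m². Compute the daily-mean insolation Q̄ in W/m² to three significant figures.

Solar declination: sin δ = sin ε · sin λ_s = sin 29.60° × sin 291.4° = -0.45989, so δ = -27.380°.
cos H₀ = −tan(+48.2°) tan(-27.380°) = 0.5792, H₀ = 0.9530 rad.
Bracket: H₀ sin φ sin δ + cos φ cos δ sin H₀ = 0.9530×0.74548×-0.45989 + 0.66653×0.88798×0.81515 = -0.326725 + 0.482459 = 0.155734.
Inverse-square distance factor (a/d)² = 0.9712² = 0.943229.
Q̄ = (S₀/π) × 0.943229 × [bracket] = (2218/π) × 0.943229 × 0.155734 = 103.7 W/m².

Q̄ ≈ 104 W/m²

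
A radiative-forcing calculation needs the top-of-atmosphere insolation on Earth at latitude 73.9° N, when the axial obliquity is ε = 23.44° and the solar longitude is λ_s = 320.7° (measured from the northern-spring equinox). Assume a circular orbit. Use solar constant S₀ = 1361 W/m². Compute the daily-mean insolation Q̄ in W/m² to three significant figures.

Q̄ ≈ 3.38 W/m²

Solar declination: sin δ = sin ε · sin λ_s = sin 23.44° × sin 320.7° = -0.25195, so δ = -14.593°.
cos H₀ = −tan(+73.9°) tan(-14.593°) = 0.9020, H₀ = 0.4464 rad.
Bracket: H₀ sin φ sin δ + cos φ cos δ sin H₀ = 0.4464×0.96078×-0.25195 + 0.27731×0.96774×0.43172 = -0.108059 + 0.115858 = 0.007799.
Q̄ = (S₀/π) × [bracket] = (1361/π) × 0.007799 = 3.379 W/m².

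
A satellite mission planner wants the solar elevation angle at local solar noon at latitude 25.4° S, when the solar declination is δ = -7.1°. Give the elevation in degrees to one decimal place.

At local noon the hour angle is zero, so the zenith angle equals |ϕ − δ| = |-25.4° − (-7.100°)| = 18.300°.
Elevation = 90° − 18.300° = 71.7°.

71.7°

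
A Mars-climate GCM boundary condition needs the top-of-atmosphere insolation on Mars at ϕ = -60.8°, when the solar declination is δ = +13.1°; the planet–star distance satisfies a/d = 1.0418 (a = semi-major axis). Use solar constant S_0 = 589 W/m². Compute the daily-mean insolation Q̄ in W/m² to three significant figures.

Q̄ ≈ 42.0 W/m²

cos h₀ = −tan(-60.8°) tan(+13.100°) = 0.4164, h₀ = 1.1413 rad.
Bracket: h₀ sin ϕ sin δ + cos ϕ cos δ sin h₀ = 1.1413×-0.87292×0.22665 + 0.48786×0.97398×0.90919 = -0.225803 + 0.432016 = 0.206213.
Inverse-square distance factor (a/d)² = 1.0418² = 1.085347.
Q̄ = (S_0/π) × 1.085347 × [bracket] = (589/π) × 1.085347 × 0.206213 = 41.96 W/m².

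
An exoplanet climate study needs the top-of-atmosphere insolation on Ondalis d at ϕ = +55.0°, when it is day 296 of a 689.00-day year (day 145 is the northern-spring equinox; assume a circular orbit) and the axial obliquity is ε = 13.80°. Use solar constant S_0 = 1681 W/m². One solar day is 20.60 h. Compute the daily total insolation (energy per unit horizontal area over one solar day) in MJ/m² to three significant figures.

35.4 MJ/m²

Solar longitude: L_s = 360° × (296 − 145)/689.00 = 78.897°.
sin δ = sin 13.80° × sin 78.897° = 0.23407, so δ = +13.537°.
cos h₀ = −tan(+55.0°) tan(+13.537°) = -0.3438, h₀ = 1.9218 rad.
Bracket: h₀ sin ϕ sin δ + cos ϕ cos δ sin h₀ = 1.9218×0.81915×0.23407 + 0.57358×0.97222×0.93903 = 0.368483 + 0.523646 = 0.892129.
Q̄ = (S_0/π) × [bracket] = (1681/π) × 0.892129 = 477.36 W/m².
Daily total = Q̄ × 20.60 h × 3600 s/h = 477.36 × 20.60 × 3600 / 10⁶ = 35.40 MJ/m².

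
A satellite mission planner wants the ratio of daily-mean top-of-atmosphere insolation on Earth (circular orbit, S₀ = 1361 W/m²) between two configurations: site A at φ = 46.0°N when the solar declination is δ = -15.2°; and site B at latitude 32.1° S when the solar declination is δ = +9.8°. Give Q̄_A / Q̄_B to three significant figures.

— Configuration A (φ=+46.0°):
cos H₀ = −tan(+46.0°) tan(-15.200°) = 0.2813, H₀ = 1.2856 rad.
Bracket: H₀ sin φ sin δ + cos φ cos δ sin H₀ = 1.2856×0.71934×-0.26219 + 0.69466×0.96502×0.95961 = -0.242469 + 0.643285 = 0.400816.
Q̄ = (S₀/π) × [bracket] = (1361/π) × 0.400816 = 173.64 W/m².
— Configuration B (φ=-32.1°):
cos H₀ = −tan(-32.1°) tan(+9.800°) = 0.1084, H₀ = 1.4622 rad.
Bracket: H₀ sin φ sin δ + cos φ cos δ sin H₀ = 1.4622×-0.53140×0.17021 + 0.84712×0.98541×0.99411 = -0.132255 + 0.829844 = 0.697589.
Q̄ = (S₀/π) × [bracket] = (1361/π) × 0.697589 = 302.21 W/m².
Ratio Q̄_A / Q̄_B = 173.64 / 302.21 = 0.5746.

Q̄_A / Q̄_B ≈ 0.575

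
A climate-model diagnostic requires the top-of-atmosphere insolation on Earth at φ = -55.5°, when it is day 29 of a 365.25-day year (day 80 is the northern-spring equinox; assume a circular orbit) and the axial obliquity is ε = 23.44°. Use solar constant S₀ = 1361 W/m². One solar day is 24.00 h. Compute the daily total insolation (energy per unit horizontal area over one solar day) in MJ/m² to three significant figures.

Solar longitude: λ_s = 360° × (29 − 80)/365.25 = -50.267°, i.e. -50.267° + 360° = 309.733°.
sin δ = sin 23.44° × sin 309.733° = -0.30591, so δ = -17.813°.
cos H₀ = −tan(-55.5°) tan(-17.813°) = -0.4675, H₀ = 2.0573 rad.
Bracket: H₀ sin φ sin δ + cos φ cos δ sin H₀ = 2.0573×-0.82413×-0.30591 + 0.56641×0.95206×0.88398 = 0.518665 + 0.476692 = 0.995357.
Q̄ = (S₀/π) × [bracket] = (1361/π) × 0.995357 = 431.21 W/m².
Daily total = Q̄ × 24.00 h × 3600 s/h = 431.21 × 24.00 × 3600 / 10⁶ = 37.26 MJ/m².

37.3 MJ/m²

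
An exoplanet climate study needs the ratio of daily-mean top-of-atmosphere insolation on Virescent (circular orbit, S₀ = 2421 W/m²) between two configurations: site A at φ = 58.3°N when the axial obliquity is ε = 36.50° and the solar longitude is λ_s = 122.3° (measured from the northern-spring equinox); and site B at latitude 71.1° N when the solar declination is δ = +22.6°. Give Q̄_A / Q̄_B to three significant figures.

— Configuration A (φ=+58.3°):
Solar declination: sin δ = sin ε · sin λ_s = sin 36.50° × sin 122.3° = 0.50278, so δ = +30.184°.
cos H₀ = −tan(+58.3°) tan(+30.184°) = -0.9418, H₀ = 2.7986 rad.
Bracket: H₀ sin φ sin δ + cos φ cos δ sin H₀ = 2.7986×0.85081×0.50278 + 0.52547×0.86441×0.33628 = 1.197158 + 0.152746 = 1.349904.
Q̄ = (S₀/π) × [bracket] = (2421/π) × 1.349904 = 1040.3 W/m².
— Configuration B (φ=+71.1°):
cos H₀ = −tan(+71.1°) tan(+22.600°) = -1.2158 ≤ −1 ⇒ polar day, H₀ = π.
Bracket: H₀ sin φ sin δ + cos φ cos δ sin H₀ = 3.1416×0.94609×0.38430 + 0.32392×0.92321×0.00000 = 1.142230 + 0.000000 = 1.142230.
Q̄ = (S₀/π) × [bracket] = (2421/π) × 1.142230 = 880.23 W/m².
Ratio Q̄_A / Q̄_B = 1040.3 / 880.23 = 1.182.

Q̄_A / Q̄_B ≈ 1.18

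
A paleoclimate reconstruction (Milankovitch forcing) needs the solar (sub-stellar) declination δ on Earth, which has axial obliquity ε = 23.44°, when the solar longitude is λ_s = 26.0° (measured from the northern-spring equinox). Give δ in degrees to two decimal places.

δ = +10.04°

sin δ = sin ε · sin λ_s = sin 23.44° × sin 26.0° = 0.174379.
δ = arcsin(0.174379) = +10.04°.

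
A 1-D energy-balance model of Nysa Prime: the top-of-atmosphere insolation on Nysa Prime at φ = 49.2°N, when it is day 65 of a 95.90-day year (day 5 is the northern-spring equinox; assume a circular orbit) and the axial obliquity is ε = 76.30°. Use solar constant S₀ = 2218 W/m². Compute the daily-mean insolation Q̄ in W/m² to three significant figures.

Solar longitude: λ_s = 360° × (65 − 5)/95.90 = 225.235°.
sin δ = sin 76.30° × sin 225.235° = -0.68980, so δ = -43.614°.
cos H₀ = −tan(+49.2°) tan(-43.614°) = 1.1038 ≥ 1 ⇒ polar night, H₀ = 0 and Q̄ = 0.

Q̄ ≈ 0.00 W/m²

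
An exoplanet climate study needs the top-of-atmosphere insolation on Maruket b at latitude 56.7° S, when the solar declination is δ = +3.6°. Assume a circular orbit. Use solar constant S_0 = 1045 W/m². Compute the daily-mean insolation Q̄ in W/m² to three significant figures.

cos h₀ = −tan(-56.7°) tan(+3.600°) = 0.0958, h₀ = 1.4749 rad.
Bracket: h₀ sin ϕ sin δ + cos ϕ cos δ sin h₀ = 1.4749×-0.83581×0.06279 + 0.54902×0.99803×0.99540 = -0.077404 + 0.545418 = 0.468014.
Q̄ = (S_0/π) × [bracket] = (1045/π) × 0.468014 = 155.7 W/m².

Q̄ ≈ 156 W/m²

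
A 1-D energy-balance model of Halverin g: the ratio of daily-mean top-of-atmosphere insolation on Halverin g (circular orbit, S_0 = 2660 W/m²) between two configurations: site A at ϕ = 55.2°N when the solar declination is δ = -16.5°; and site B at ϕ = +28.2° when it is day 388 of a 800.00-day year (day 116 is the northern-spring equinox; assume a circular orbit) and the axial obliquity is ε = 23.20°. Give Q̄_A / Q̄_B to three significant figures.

Q̄_A / Q̄_B ≈ 0.212

— Configuration A (ϕ=+55.2°):
cos h₀ = −tan(+55.2°) tan(-16.500°) = 0.4262, h₀ = 1.1305 rad.
Bracket: h₀ sin ϕ sin δ + cos ϕ cos δ sin h₀ = 1.1305×0.82115×-0.28402 + 0.57071×0.95882×0.90463 = -0.263659 + 0.495021 = 0.231362.
Q̄ = (S_0/π) × [bracket] = (2660/π) × 0.231362 = 195.90 W/m².
— Configuration B (ϕ=+28.2°):
Solar longitude: L_s = 360° × (388 − 116)/800.00 = 122.400°.
sin δ = sin 23.20° × sin 122.400° = 0.33262, so δ = +19.428°.
cos h₀ = −tan(+28.2°) tan(+19.428°) = -0.1891, h₀ = 1.7611 rad.
Bracket: h₀ sin ϕ sin δ + cos ϕ cos δ sin h₀ = 1.7611×0.47255×0.33262 + 0.88130×0.94306×0.98195 = 0.276809 + 0.816117 = 1.092926.
Q̄ = (S_0/π) × [bracket] = (2660/π) × 1.092926 = 925.39 W/m².
Ratio Q̄_A / Q̄_B = 195.90 / 925.39 = 0.2117.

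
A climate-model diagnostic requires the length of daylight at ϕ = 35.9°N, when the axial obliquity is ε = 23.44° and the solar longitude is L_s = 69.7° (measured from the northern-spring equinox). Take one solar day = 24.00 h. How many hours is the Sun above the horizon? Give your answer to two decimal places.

Solar declination: sin δ = sin ε · sin L_s = sin 23.44° × sin 69.7° = 0.37308, so δ = +21.906°.
cos h₀ = −tan ϕ · tan δ = −tan(+35.9°) × tan(+21.906°) = -0.2911, so h₀ = 1.8662 rad = 106.92°.
Daylight = 2h₀/(2π) × 24.00 h = (1.8662/π) × 24.00 = 14.26 h.

14.26 h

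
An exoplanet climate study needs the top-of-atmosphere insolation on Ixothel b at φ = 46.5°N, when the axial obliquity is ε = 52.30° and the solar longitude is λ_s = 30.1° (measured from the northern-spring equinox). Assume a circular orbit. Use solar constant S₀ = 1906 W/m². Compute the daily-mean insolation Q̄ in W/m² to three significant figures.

Solar declination: sin δ = sin ε · sin λ_s = sin 52.30° × sin 30.1° = 0.39681, so δ = +23.379°.
cos H₀ = −tan(+46.5°) tan(+23.379°) = -0.4555, H₀ = 2.0438 rad.
Bracket: H₀ sin φ sin δ + cos φ cos δ sin H₀ = 2.0438×0.72537×0.39681 + 0.68835×0.91790×0.89021 = 0.588275 + 0.562467 = 1.150742.
Q̄ = (S₀/π) × [bracket] = (1906/π) × 1.150742 = 698.2 W/m².

Q̄ ≈ 698 W/m²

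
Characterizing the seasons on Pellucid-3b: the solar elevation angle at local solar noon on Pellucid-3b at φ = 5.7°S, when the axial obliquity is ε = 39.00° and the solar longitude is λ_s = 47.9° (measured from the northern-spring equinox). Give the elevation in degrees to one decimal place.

Solar declination: sin δ = sin ε · sin λ_s = sin 39.00° × sin 47.9° = 0.46694, so δ = +27.836°.
At local noon the hour angle is zero, so the zenith angle equals |φ − δ| = |-5.7° − (+27.836°)| = 33.536°.
Elevation = 90° − 33.536° = 56.5°.

56.5°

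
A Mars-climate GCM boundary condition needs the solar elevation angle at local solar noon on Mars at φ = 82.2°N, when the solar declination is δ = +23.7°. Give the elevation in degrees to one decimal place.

31.5°

At local noon the hour angle is zero, so the zenith angle equals |φ − δ| = |+82.2° − (+23.700°)| = 58.500°.
Elevation = 90° − 58.500° = 31.5°.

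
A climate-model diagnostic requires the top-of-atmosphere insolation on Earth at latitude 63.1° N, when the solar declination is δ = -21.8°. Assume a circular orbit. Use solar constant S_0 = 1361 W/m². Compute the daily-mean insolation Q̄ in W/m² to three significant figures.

cos h₀ = −tan(+63.1°) tan(-21.800°) = 0.7884, h₀ = 0.6626 rad.
Bracket: h₀ sin ϕ sin δ + cos ϕ cos δ sin h₀ = 0.6626×0.89180×-0.37137 + 0.45243×0.92849×0.61518 = -0.219445 + 0.258423 = 0.038978.
Q̄ = (S_0/π) × [bracket] = (1361/π) × 0.038978 = 16.89 W/m².

Q̄ ≈ 16.9 W/m²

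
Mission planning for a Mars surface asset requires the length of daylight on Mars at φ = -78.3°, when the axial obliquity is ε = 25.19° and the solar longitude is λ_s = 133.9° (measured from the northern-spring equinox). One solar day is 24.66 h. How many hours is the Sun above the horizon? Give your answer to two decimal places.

Solar declination: sin δ = sin ε · sin λ_s = sin 25.19° × sin 133.9° = 0.30668, so δ = +17.859°.
cos H₀ = −tan φ · tan δ = 1.5559 ≥ 1, so the Sun never rises (polar night) and H₀ = 0.
Daylight = 2H₀/(2π) × 24.66 h = (0.0000/π) × 24.66 = 0.00 h.

0.00 h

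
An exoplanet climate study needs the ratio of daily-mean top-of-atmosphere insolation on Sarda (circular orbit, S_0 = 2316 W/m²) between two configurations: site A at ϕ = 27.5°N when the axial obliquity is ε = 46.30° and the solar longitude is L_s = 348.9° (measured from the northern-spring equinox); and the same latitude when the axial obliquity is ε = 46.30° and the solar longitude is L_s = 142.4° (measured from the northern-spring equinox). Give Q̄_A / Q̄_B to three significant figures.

Q̄_A / Q̄_B ≈ 0.683

— Configuration A (ϕ=+27.5°):
Solar declination: sin δ = sin ε · sin L_s = sin 46.30° × sin 348.9° = -0.13919, so δ = -8.001°.
cos h₀ = −tan(+27.5°) tan(-8.001°) = 0.0732, h₀ = 1.4976 rad.
Bracket: h₀ sin ϕ sin δ + cos ϕ cos δ sin h₀ = 1.4976×0.46175×-0.13919 + 0.88701×0.99027×0.99732 = -0.096252 + 0.876025 = 0.779773.
Q̄ = (S_0/π) × [bracket] = (2316/π) × 0.779773 = 574.85 W/m².
— Configuration B (ϕ=+27.5°):
Solar declination: sin δ = sin ε · sin L_s = sin 46.30° × sin 142.4° = 0.44111, so δ = +26.175°.
cos h₀ = −tan(+27.5°) tan(+26.175°) = -0.2559, h₀ = 1.8295 rad.
Bracket: h₀ sin ϕ sin δ + cos ϕ cos δ sin h₀ = 1.8295×0.46175×0.44111 + 0.88701×0.89745×0.96671 = 0.372637 + 0.769547 = 1.142184.
Q̄ = (S_0/π) × [bracket] = (2316/π) × 1.142184 = 842.02 W/m².
Ratio Q̄_A / Q̄_B = 574.85 / 842.02 = 0.6827.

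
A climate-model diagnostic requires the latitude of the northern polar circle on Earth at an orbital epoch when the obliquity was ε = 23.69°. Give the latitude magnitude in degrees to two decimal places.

66.31°

The polar circle is the lowest latitude that experiences at least one full rotation of continuous daylight at the northern-summer solstice; it lies at |φ| = 90° − ε = 90° − 23.69° = 66.31°.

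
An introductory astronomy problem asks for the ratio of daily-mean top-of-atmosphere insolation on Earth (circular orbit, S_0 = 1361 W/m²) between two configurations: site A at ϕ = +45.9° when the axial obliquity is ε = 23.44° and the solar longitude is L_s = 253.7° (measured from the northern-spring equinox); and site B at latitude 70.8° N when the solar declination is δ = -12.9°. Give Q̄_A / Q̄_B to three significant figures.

Q̄_A / Q̄_B ≈ 4.41

— Configuration A (ϕ=+45.9°):
Solar declination: sin δ = sin ε · sin L_s = sin 23.44° × sin 253.7° = -0.38180, so δ = -22.445°.
cos h₀ = −tan(+45.9°) tan(-22.445°) = 0.4263, h₀ = 1.1304 rad.
Bracket: h₀ sin ϕ sin δ + cos ϕ cos δ sin h₀ = 1.1304×0.71813×-0.38180 + 0.69591×0.92425×0.90459 = -0.309935 + 0.581828 = 0.271893.
Q̄ = (S_0/π) × [bracket] = (1361/π) × 0.271893 = 117.79 W/m².
— Configuration B (ϕ=+70.8°):
cos h₀ = −tan(+70.8°) tan(-12.900°) = 0.6577, h₀ = 0.8531 rad.
Bracket: h₀ sin ϕ sin δ + cos ϕ cos δ sin h₀ = 0.8531×0.94438×-0.22325 + 0.32887×0.97476×0.75329 = -0.179861 + 0.241482 = 0.061621.
Q̄ = (S_0/π) × [bracket] = (1361/π) × 0.061621 = 26.695 W/m².
Ratio Q̄_A / Q̄_B = 117.79 / 26.695 = 4.412.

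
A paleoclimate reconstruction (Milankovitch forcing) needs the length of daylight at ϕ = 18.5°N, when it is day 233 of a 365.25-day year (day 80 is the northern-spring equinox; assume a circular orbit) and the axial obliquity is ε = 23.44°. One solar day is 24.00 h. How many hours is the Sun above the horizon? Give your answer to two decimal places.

12.51 h

Solar longitude: L_s = 360° × (233 − 80)/365.25 = 150.801°.
sin δ = sin 23.44° × sin 150.801° = 0.19406, so δ = +11.190°.
cos h₀ = −tan ϕ · tan δ = −tan(+18.5°) × tan(+11.190°) = -0.0662, so h₀ = 1.6370 rad = 93.80°.
Daylight = 2h₀/(2π) × 24.00 h = (1.6370/π) × 24.00 = 12.51 h.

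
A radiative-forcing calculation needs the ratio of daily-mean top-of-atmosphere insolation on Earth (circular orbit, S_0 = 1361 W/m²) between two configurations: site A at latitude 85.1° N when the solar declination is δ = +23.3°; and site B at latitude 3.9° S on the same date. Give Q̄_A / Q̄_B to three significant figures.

Q̄_A / Q̄_B ≈ 1.42

— Configuration A (ϕ=+85.1°):
cos h₀ = −tan(+85.1°) tan(+23.300°) = -5.0235 ≤ −1 ⇒ polar day, h₀ = π.
Bracket: h₀ sin ϕ sin δ + cos ϕ cos δ sin h₀ = 3.1416×0.99635×0.39555 + 0.08542×0.91845×0.00000 = 1.238124 + 0.000000 = 1.238124.
Q̄ = (S_0/π) × [bracket] = (1361/π) × 1.238124 = 536.38 W/m².
— Configuration B (ϕ=-3.9°):
cos h₀ = −tan(-3.9°) tan(+23.300°) = 0.0294, h₀ = 1.5414 rad.
Bracket: h₀ sin ϕ sin δ + cos ϕ cos δ sin h₀ = 1.5414×-0.06802×0.39555 + 0.99768×0.91845×0.99957 = -0.041472 + 0.915925 = 0.874453.
Q̄ = (S_0/π) × [bracket] = (1361/π) × 0.874453 = 378.83 W/m².
Ratio Q̄_A / Q̄_B = 536.38 / 378.83 = 1.416.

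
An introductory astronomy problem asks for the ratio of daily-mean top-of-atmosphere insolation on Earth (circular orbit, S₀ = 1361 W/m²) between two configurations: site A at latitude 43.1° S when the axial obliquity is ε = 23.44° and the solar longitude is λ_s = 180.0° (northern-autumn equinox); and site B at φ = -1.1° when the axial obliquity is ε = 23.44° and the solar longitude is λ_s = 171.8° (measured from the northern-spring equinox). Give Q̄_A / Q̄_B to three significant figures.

Q̄_A / Q̄_B ≈ 0.733

— Configuration A (φ=-43.1°):
Solar declination: sin δ = sin ε · sin λ_s = sin 23.44° × sin 180.0° = 0.00000, so δ = +0.000°.
cos H₀ = −tan(-43.1°) tan(+0.000°) = 0.0000, H₀ = 1.5708 rad.
Bracket: H₀ sin φ sin δ + cos φ cos δ sin H₀ = 1.5708×-0.68327×0.00000 + 0.73016×1.00000×1.00000 = -0.000000 + 0.730160 = 0.730160.
Q̄ = (S₀/π) × [bracket] = (1361/π) × 0.730160 = 316.32 W/m².
— Configuration B (φ=-1.1°):
Solar declination: sin δ = sin ε · sin λ_s = sin 23.44° × sin 171.8° = 0.05674, so δ = +3.252°.
cos H₀ = −tan(-1.1°) tan(+3.252°) = 0.0011, H₀ = 1.5697 rad.
Bracket: H₀ sin φ sin δ + cos φ cos δ sin H₀ = 1.5697×-0.01920×0.05674 + 0.99982×0.99839×1.00000 = -0.001710 + 0.998210 = 0.996500.
Q̄ = (S₀/π) × [bracket] = (1361/π) × 0.996500 = 431.70 W/m².
Ratio Q̄_A / Q̄_B = 316.32 / 431.70 = 0.7327.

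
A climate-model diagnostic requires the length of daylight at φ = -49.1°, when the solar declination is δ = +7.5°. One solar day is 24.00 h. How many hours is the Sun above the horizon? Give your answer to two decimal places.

10.83 h

cos H₀ = −tan φ · tan δ = −tan(-49.1°) × tan(+7.500°) = 0.1520, so H₀ = 1.4182 rad = 81.26°.
Daylight = 2H₀/(2π) × 24.00 h = (1.4182/π) × 24.00 = 10.83 h.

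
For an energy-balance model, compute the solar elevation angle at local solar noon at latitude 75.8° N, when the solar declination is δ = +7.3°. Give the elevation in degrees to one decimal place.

21.5°

At local noon the hour angle is zero, so the zenith angle equals |ϕ − δ| = |+75.8° − (+7.300°)| = 68.500°.
Elevation = 90° − 68.500° = 21.5°.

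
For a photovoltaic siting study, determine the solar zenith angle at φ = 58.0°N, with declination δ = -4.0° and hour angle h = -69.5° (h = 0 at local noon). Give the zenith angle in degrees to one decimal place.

cos θ_z = sin φ sin δ + cos φ cos δ cos h = -0.059157 + 0.185130 = 0.125973.
θ_z = arccos(0.125973) = 82.8°.

θ_z = 82.8°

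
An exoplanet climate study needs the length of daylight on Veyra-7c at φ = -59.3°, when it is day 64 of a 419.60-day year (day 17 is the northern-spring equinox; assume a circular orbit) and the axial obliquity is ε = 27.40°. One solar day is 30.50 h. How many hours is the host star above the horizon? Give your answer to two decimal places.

Solar longitude: λ_s = 360° × (64 − 17)/419.60 = 40.324°.
sin δ = sin 27.40° × sin 40.324° = 0.29780, so δ = +17.326°.
cos H₀ = −tan φ · tan δ = −tan(-59.3°) × tan(+17.326°) = 0.5254, so H₀ = 1.0176 rad = 58.31°.
Daylight = 2H₀/(2π) × 30.50 h = (1.0176/π) × 30.50 = 9.88 h.

9.88 h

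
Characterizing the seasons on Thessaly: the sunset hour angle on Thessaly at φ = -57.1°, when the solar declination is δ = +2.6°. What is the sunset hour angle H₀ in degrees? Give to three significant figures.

H₀ = 86.0°

cos H₀ = −tan φ · tan δ = −tan(-57.1°) × tan(+2.600°) = 0.0702, so H₀ = 1.5005 rad = 85.97°.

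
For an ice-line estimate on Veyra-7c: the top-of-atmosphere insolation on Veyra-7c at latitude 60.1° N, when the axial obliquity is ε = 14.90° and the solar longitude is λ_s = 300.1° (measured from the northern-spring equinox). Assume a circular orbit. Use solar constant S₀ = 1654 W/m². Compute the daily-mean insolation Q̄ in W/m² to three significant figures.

Q̄ ≈ 117 W/m²

Solar declination: sin δ = sin ε · sin λ_s = sin 14.90° × sin 300.1° = -0.22246, so δ = -12.853°.
cos H₀ = −tan(+60.1°) tan(-12.853°) = 0.3968, H₀ = 1.1628 rad.
Bracket: H₀ sin φ sin δ + cos φ cos δ sin H₀ = 1.1628×0.86690×-0.22246 + 0.49849×0.97494×0.91790 = -0.224247 + 0.446097 = 0.221850.
Q̄ = (S₀/π) × [bracket] = (1654/π) × 0.221850 = 116.8 W/m².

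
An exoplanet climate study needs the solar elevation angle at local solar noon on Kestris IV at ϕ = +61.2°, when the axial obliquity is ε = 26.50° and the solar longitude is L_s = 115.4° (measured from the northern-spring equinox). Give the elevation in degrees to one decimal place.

Solar declination: sin δ = sin ε · sin L_s = sin 26.50° × sin 115.4° = 0.40307, so δ = +23.770°.
At local noon the hour angle is zero, so the zenith angle equals |ϕ − δ| = |+61.2° − (+23.770°)| = 37.430°.
Elevation = 90° − 37.430° = 52.6°.

52.6°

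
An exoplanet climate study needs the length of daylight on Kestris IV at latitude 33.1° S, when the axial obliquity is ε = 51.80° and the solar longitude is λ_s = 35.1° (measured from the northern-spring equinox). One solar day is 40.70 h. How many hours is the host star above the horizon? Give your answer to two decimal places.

Solar declination: sin δ = sin ε · sin λ_s = sin 51.80° × sin 35.1° = 0.45187, so δ = +26.864°.
cos H₀ = −tan φ · tan δ = −tan(-33.1°) × tan(+26.864°) = 0.3302, so H₀ = 1.2343 rad = 70.72°.
Daylight = 2H₀/(2π) × 40.70 h = (1.2343/π) × 40.70 = 15.99 h.

15.99 h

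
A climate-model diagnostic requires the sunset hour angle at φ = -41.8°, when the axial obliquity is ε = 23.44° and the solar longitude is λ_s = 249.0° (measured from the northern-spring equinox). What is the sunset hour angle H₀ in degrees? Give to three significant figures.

Solar declination: sin δ = sin ε · sin λ_s = sin 23.44° × sin 249.0° = -0.37137, so δ = -21.800°.
cos H₀ = −tan φ · tan δ = −tan(-41.8°) × tan(-21.800°) = -0.3576, so H₀ = 1.9365 rad = 110.95°.

H₀ = 111°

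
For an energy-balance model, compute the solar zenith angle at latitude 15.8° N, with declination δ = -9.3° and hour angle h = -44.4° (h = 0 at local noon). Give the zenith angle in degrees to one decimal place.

θ_z = 50.6°

cos θ_z = sin φ sin δ + cos φ cos δ cos h = -0.044002 + 0.678442 = 0.634440.
θ_z = arccos(0.634440) = 50.6°.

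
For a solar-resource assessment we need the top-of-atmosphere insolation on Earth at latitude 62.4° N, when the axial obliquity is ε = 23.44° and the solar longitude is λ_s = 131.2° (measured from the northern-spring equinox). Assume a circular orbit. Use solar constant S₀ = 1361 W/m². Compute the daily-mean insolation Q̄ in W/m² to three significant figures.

Q̄ ≈ 408 W/m²

Solar declination: sin δ = sin ε · sin λ_s = sin 23.44° × sin 131.2° = 0.29930, so δ = +17.416°.
cos H₀ = −tan(+62.4°) tan(+17.416°) = -0.6000, H₀ = 2.2143 rad.
Bracket: H₀ sin φ sin δ + cos φ cos δ sin H₀ = 2.2143×0.88620×0.29930 + 0.46330×0.95416×0.79999 = 0.587320 + 0.353645 = 0.940965.
Q̄ = (S₀/π) × [bracket] = (1361/π) × 0.940965 = 407.6 W/m².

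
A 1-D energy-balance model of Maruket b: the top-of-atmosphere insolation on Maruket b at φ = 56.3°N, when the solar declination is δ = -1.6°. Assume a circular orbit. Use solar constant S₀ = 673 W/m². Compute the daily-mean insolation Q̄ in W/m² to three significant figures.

Q̄ ≈ 111 W/m²

cos H₀ = −tan(+56.3°) tan(-1.600°) = 0.0419, H₀ = 1.5289 rad.
Bracket: H₀ sin φ sin δ + cos φ cos δ sin H₀ = 1.5289×0.83195×-0.02792 + 0.55484×0.99961×0.99912 = -0.035513 + 0.554136 = 0.518623.
Q̄ = (S₀/π) × [bracket] = (673/π) × 0.518623 = 111.1 W/m².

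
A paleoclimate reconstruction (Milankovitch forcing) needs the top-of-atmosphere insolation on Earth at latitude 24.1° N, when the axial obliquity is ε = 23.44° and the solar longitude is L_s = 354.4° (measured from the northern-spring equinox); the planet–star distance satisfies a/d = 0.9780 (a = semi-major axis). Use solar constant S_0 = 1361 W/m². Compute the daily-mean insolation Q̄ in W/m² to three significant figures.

Q̄ ≈ 368 W/m²

Solar declination: sin δ = sin ε · sin L_s = sin 23.44° × sin 354.4° = -0.03882, so δ = -2.225°.
cos h₀ = −tan(+24.1°) tan(-2.225°) = 0.0174, h₀ = 1.5534 rad.
Bracket: h₀ sin ϕ sin δ + cos ϕ cos δ sin h₀ = 1.5534×0.40833×-0.03882 + 0.91283×0.99925×0.99985 = -0.024624 + 0.912009 = 0.887385.
Inverse-square distance factor (a/d)² = 0.9780² = 0.956484.
Q̄ = (S_0/π) × 0.956484 × [bracket] = (1361/π) × 0.956484 × 0.887385 = 367.7 W/m².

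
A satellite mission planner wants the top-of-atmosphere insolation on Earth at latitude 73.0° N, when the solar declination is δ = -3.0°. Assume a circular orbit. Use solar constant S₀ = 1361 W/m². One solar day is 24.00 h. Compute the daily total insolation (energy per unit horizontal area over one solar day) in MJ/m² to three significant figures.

8.15 MJ/m²

cos H₀ = −tan(+73.0°) tan(-3.000°) = 0.1714, H₀ = 1.3985 rad.
Bracket: H₀ sin φ sin δ + cos φ cos δ sin H₀ = 1.3985×0.95630×-0.05234 + 0.29237×0.99863×0.98520 = -0.069999 + 0.287648 = 0.217649.
Q̄ = (S₀/π) × [bracket] = (1361/π) × 0.217649 = 94.290 W/m².
Daily total = Q̄ × 24.00 h × 3600 s/h = 94.290 × 24.00 × 3600 / 10⁶ = 8.147 MJ/m².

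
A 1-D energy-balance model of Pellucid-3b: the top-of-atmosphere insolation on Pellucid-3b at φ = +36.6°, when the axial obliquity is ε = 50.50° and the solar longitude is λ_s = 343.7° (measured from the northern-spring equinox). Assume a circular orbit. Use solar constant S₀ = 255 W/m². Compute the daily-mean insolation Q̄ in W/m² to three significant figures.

Solar declination: sin δ = sin ε · sin λ_s = sin 50.50° × sin 343.7° = -0.21657, so δ = -12.508°.
cos H₀ = −tan(+36.6°) tan(-12.508°) = 0.1647, H₀ = 1.4053 rad.
Bracket: H₀ sin φ sin δ + cos φ cos δ sin H₀ = 1.4053×0.59622×-0.21657 + 0.80282×0.97627×0.98634 = -0.181457 + 0.773063 = 0.591606.
Q̄ = (S₀/π) × [bracket] = (255/π) × 0.591606 = 48.02 W/m².

Q̄ ≈ 48.0 W/m²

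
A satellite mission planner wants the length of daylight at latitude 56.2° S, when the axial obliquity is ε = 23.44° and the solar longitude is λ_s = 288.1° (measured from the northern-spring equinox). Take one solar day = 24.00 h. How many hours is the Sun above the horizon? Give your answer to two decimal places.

Solar declination: sin δ = sin ε · sin λ_s = sin 23.44° × sin 288.1° = -0.37810, so δ = -22.216°.
cos H₀ = −tan φ · tan δ = −tan(-56.2°) × tan(-22.216°) = -0.6101, so H₀ = 2.2270 rad = 127.60°.
Daylight = 2H₀/(2π) × 24.00 h = (2.2270/π) × 24.00 = 17.01 h.

17.01 h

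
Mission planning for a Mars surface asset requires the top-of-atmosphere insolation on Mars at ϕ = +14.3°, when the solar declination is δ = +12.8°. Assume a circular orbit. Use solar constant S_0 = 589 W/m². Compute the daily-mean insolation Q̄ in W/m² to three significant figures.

Q̄ ≈ 194 W/m²

cos h₀ = −tan(+14.3°) tan(+12.800°) = -0.0579, h₀ = 1.6287 rad.
Bracket: h₀ sin ϕ sin δ + cos ϕ cos δ sin h₀ = 1.6287×0.24700×0.22155 + 0.96902×0.97515×0.99832 = 0.089127 + 0.943352 = 1.032479.
Q̄ = (S_0/π) × [bracket] = (589/π) × 1.032479 = 193.6 W/m².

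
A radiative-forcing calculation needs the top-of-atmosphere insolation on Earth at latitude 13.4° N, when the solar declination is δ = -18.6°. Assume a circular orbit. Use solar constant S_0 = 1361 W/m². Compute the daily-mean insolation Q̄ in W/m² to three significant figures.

Q̄ ≈ 350 W/m²

cos h₀ = −tan(+13.4°) tan(-18.600°) = 0.0802, h₀ = 1.4905 rad.
Bracket: h₀ sin ϕ sin δ + cos ϕ cos δ sin h₀ = 1.4905×0.23175×-0.31896 + 0.97278×0.94777×0.99678 = -0.110176 + 0.919003 = 0.808827.
Q̄ = (S_0/π) × [bracket] = (1361/π) × 0.808827 = 350.4 W/m².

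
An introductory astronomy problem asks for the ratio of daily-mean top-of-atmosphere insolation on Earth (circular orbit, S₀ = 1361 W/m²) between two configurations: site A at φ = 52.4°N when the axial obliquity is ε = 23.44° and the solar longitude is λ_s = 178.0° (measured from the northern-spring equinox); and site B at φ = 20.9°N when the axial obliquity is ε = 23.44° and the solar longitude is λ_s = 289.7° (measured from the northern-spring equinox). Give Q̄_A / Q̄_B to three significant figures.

— Configuration A (φ=+52.4°):
Solar declination: sin δ = sin ε · sin λ_s = sin 23.44° × sin 178.0° = 0.01388, so δ = +0.795°.
cos H₀ = −tan(+52.4°) tan(+0.795°) = -0.0180, H₀ = 1.5888 rad.
Bracket: H₀ sin φ sin δ + cos φ cos δ sin H₀ = 1.5888×0.79229×0.01388 + 0.61015×0.99990×0.99984 = 0.017472 + 0.609991 = 0.627463.
Q̄ = (S₀/π) × [bracket] = (1361/π) × 0.627463 = 271.83 W/m².
— Configuration B (φ=+20.9°):
Solar declination: sin δ = sin ε · sin λ_s = sin 23.44° × sin 289.7° = -0.37451, so δ = -21.994°.
cos H₀ = −tan(+20.9°) tan(-21.994°) = 0.1542, H₀ = 1.4159 rad.
Bracket: H₀ sin φ sin δ + cos φ cos δ sin H₀ = 1.4159×0.35674×-0.37451 + 0.93420×0.92722×0.98803 = -0.189168 + 0.855840 = 0.666672.
Q̄ = (S₀/π) × [bracket] = (1361/π) × 0.666672 = 288.82 W/m².
Ratio Q̄_A / Q̄_B = 271.83 / 288.82 = 0.9412.

Q̄_A / Q̄_B ≈ 0.941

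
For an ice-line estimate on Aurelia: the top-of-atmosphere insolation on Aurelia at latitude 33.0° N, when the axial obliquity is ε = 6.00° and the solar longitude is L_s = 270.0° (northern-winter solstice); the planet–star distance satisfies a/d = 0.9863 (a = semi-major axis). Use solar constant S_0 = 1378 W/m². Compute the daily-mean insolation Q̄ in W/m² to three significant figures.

Solar declination: sin δ = sin ε · sin L_s = sin 6.00° × sin 270.0° = -0.10453, so δ = -6.000°.
cos h₀ = −tan(+33.0°) tan(-6.000°) = 0.0683, h₀ = 1.5025 rad.
Bracket: h₀ sin ϕ sin δ + cos ϕ cos δ sin h₀ = 1.5025×0.54464×-0.10453 + 0.83867×0.99452×0.99767 = -0.085539 + 0.832131 = 0.746592.
Inverse-square distance factor (a/d)² = 0.9863² = 0.972788.
Q̄ = (S_0/π) × 0.972788 × [bracket] = (1378/π) × 0.972788 × 0.746592 = 318.6 W/m².

Q̄ ≈ 319 W/m²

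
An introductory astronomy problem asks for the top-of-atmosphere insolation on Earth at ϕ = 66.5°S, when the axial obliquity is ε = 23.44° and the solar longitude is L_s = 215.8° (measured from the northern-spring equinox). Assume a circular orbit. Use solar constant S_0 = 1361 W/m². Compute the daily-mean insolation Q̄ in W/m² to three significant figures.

Q̄ ≈ 339 W/m²

Solar declination: sin δ = sin ε · sin L_s = sin 23.44° × sin 215.8° = -0.23269, so δ = -13.455°.
cos h₀ = −tan(-66.5°) tan(-13.455°) = -0.5503, h₀ = 2.1535 rad.
Bracket: h₀ sin ϕ sin δ + cos ϕ cos δ sin h₀ = 2.1535×-0.91706×-0.23269 + 0.39875×0.97255×0.83500 = 0.459537 + 0.323817 = 0.783354.
Q̄ = (S_0/π) × [bracket] = (1361/π) × 0.783354 = 339.4 W/m².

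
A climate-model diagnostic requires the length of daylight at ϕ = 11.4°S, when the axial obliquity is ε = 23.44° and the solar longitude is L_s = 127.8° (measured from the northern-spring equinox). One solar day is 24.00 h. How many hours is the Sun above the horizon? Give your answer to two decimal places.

11.49 h

Solar declination: sin δ = sin ε · sin L_s = sin 23.44° × sin 127.8° = 0.31431, so δ = +18.319°.
cos h₀ = −tan ϕ · tan δ = −tan(-11.4°) × tan(+18.319°) = 0.0668, so h₀ = 1.5040 rad = 86.17°.
Daylight = 2h₀/(2π) × 24.00 h = (1.5040/π) × 24.00 = 11.49 h.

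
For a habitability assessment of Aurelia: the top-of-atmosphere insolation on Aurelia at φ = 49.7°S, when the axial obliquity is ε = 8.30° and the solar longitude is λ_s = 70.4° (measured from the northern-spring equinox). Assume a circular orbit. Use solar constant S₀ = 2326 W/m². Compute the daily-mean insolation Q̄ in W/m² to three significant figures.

Solar declination: sin δ = sin ε · sin λ_s = sin 8.30° × sin 70.4° = 0.13599, so δ = +7.816°.
cos H₀ = −tan(-49.7°) tan(+7.816°) = 0.1619, H₀ = 1.4082 rad.
Bracket: H₀ sin φ sin δ + cos φ cos δ sin H₀ = 1.4082×-0.76267×0.13599 + 0.64679×0.99071×0.98681 = -0.146052 + 0.632329 = 0.486277.
Q̄ = (S₀/π) × [bracket] = (2326/π) × 0.486277 = 360.0 W/m².

Q̄ ≈ 360 W/m²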